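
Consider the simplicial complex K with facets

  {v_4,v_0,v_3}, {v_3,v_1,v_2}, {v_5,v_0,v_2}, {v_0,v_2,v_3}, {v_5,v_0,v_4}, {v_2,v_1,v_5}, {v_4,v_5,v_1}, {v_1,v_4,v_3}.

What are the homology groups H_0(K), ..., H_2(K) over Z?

H_0 ≅ Z,  H_1 = 0,  H_2 ≅ Z.

Take the total order v_0 < v_1 < v_2 < v_3 < v_4 < v_5 on the vertex set. Then K (dimension 2) consists of the simplices:

  0-simplices (6): [v_0], [v_1], [v_2], [v_3], [v_4], [v_5]
  1-simplices (12): [v_0,v_2], [v_0,v_3], [v_0,v_4], [v_0,v_5], [v_1,v_2], [v_1,v_3], [v_1,v_4], [v_1,v_5], [v_2,v_3], [v_2,v_5], [v_3,v_4], [v_4,v_5]
  2-simplices (8): [v_0,v_2,v_3], [v_0,v_2,v_5], [v_0,v_3,v_4], [v_0,v_4,v_5], [v_1,v_2,v_3], [v_1,v_2,v_5], [v_1,v_3,v_4], [v_1,v_4,v_5]

so the chain groups are C_0 ≅ Z^6, C_1 ≅ Z^12, C_2 ≅ Z^8.

Boundary ∂_1: C_1 → C_0 maps an edge to its endpoints' difference, ∂[p,q] = q − p.
The 6×12 boundary matrix has rank 5 and Smith normal form diag(1,1,1,1,1).

The boundary map ∂_2: C_2 → C_1 sends each 2-simplex [p,q,r] to [q,r] − [p,r] + [p,q]. For instance
  ∂[v_1,v_4,v_5] = [v_4,v_5] − [v_1,v_5] + [v_1,v_4],
  ∂[v_1,v_2,v_5] = [v_2,v_5] − [v_1,v_5] + [v_1,v_2].
The 12×8 boundary matrix has rank 7 and Smith normal form diag(1,1,1,1,1,1,1).

From H_k ≅ ker(∂_k) / im(∂_{k+1}) we obtain:

  H_0: rank C_0 − rank ∂_1 = 6 − 5 = 1, and the invariant factors of ∂_1 are all 1, so H_0 = Z.
  H_1: rank ker ∂_1 − rank ∂_2 = (12 − 5) − 7 = 0, and the invariant factors of ∂_2 are all 1, so H_1 = 0.
  H_2: rank ker ∂_2 − rank ∂_3 = (8 − 7) − 0 = 1, and there is no ∂_3, so H_2 = Z.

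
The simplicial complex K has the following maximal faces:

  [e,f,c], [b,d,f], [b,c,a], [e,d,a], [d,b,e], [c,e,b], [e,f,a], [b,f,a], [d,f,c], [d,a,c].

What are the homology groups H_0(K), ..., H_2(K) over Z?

H_0 = Z,  H_1 = Z/2Z,  H_2 = 0.

Take the total order a < b < c < d < e < f on the vertex set. Then K (dimension 2) consists of the simplices:

  0-simplices (6): a, b, c, d, e, f
  1-simplices (15): ab, ac, ad, ae, af, bc, bd, be, bf, cd, ce, cf, de, df, ef
  2-simplices (10): abc, abf, acd, ade, aef, bce, bde, bdf, cdf, cef

so the chain groups are C_0 ≅ Z^6, C_1 ≅ Z^15, C_2 ≅ Z^10.

∂_1: C_1 → C_0 maps an edge to its endpoints' difference, ∂[p,q] = q − p. For instance
  ∂af = f − a.
As a 6×15 matrix over Z this has rank 5, with invariant factors (1,1,1,1,1).

Boundary ∂_2: C_2 → C_1 sends each 2-simplex [p,q,r] to [q,r] − [p,r] + [p,q]. For instance
  ∂abc = bc − ac + ab,
  ∂cdf = df − cf + cd.
The resulting 15×10 matrix has rank 10, and its Smith normal form has invariant factors (1,1,1,1,1,1,1,1,1,2).

From H_k ≅ ker(∂_k) / im(∂_{k+1}) we obtain:

  H_0: rank C_0 − rank ∂_1 = 6 − 5 = 1, and the invariant factors of ∂_1 are all 1, so H_0 = Z.
  H_1: rank ker ∂_1 − rank ∂_2 = (15 − 5) − 10 = 0, and ∂_2 has invariant factor 2 > 1, so H_1 = Z/2Z.
  H_2: rank ker ∂_2 − rank ∂_3 = (10 − 10) − 0 = 0, and there is no ∂_3, so H_2 = 0.

As a check, the Euler characteristic is 6 − 15 + 10 = 1, which agrees with 1 − 0 + 0 = 1.
(K is a triangulation of the real projective plane RP^2.)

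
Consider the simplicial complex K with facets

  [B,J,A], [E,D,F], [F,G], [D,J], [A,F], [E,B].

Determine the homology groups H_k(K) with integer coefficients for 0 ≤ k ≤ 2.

Take the total order A < B < D < E < F < G < J on the vertex set. Then K (dimension 2) consists of the simplices:

  0-simplices (7): A, B, D, E, F, G, J
  1-simplices (10): AB, AF, AJ, BE, BJ, DE, DF, DJ, EF, FG
  2-simplices (2): ABJ, DEF

Hence C_0 ≅ Z^7, C_1 ≅ Z^10, C_2 ≅ Z^2.

The boundary map ∂_1: C_1 → C_0 sends each edge [p,q] (with p < q) to q − p.
As a 7×10 matrix over Z this has rank 6, with invariant factors (1,1,1,1,1,1).

∂_2: C_2 → C_1 sends each 2-simplex [p,q,r] to [q,r] − [p,r] + [p,q]. For instance
  ∂DEF = EF − DF + DE,
  ∂ABJ = BJ − AJ + AB.
This gives a 10×2 integer matrix of rank 2; reducing to Smith normal form yields diagonal entries (1,1).

Reading off H_k = ker ∂_k / im ∂_{k+1}:

  H_0: rank C_0 − rank ∂_1 = 7 − 6 = 1, and the invariant factors of ∂_1 are all 1, so H_0 = Z.
  H_1: rank ker ∂_1 − rank ∂_2 = (10 − 6) − 2 = 2, and the invariant factors of ∂_2 are all 1, so H_1 = Z^2.
  H_2: rank ker ∂_2 − rank ∂_3 = (2 − 2) − 0 = 0, and there is no ∂_3, so H_2 = 0.

As a check, the Euler characteristic is 7 − 10 + 2 = -1, which agrees with 1 − 2 + 0 = -1.

H_0 ≅ Z,  H_1 ≅ Z^2,  H_2 = 0.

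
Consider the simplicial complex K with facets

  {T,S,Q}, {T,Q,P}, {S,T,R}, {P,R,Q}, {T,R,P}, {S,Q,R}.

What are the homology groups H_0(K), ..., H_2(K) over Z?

H_0 ≅ Z,  H_1 = 0,  H_2 ≅ Z.

K has 5 vertices, 9 edges, 6 triangles.
rank ∂_0 = 0, rank ∂_1 = 4 ⇒ b_0 = 5 − 0 − 4 = 1; all invariant factors of ∂_1 are 1 so no torsion. So H_0 ≅ Z.
rank ∂_1 = 4, rank ∂_2 = 5 ⇒ b_1 = 9 − 4 − 5 = 0; all invariant factors of ∂_2 are 1 so no torsion. So H_1 ≅ 0.
rank ∂_2 = 5, rank ∂_3 = 0 ⇒ b_2 = 6 − 5 − 0 = 1. So H_2 ≅ Z.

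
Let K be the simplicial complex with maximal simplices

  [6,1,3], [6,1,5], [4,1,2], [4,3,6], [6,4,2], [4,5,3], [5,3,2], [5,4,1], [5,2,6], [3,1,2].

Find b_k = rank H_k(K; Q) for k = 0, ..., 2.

b_0 = 1, b_1 = 0, b_2 = 0.

Fix the vertex order 1 < 2 < 3 < 4 < 5 < 6 and write every simplex with vertices in increasing order. Then dim K = 2 and the simplices of K are:

  0-simplices (6): [1], [2], [3], [4], [5], [6]
  1-simplices (15): [1,2], [1,3], [1,4], [1,5], [1,6], [2,3], [2,4], [2,5], [2,6], [3,4], [3,5], [3,6], [4,5], [4,6], [5,6]
  2-simplices (10): [1,2,3], [1,2,4], [1,3,6], [1,4,5], [1,5,6], [2,3,5], [2,4,6], [2,5,6], [3,4,5], [3,4,6]

giving chain groups C_0 ≅ Z^6, C_1 ≅ Z^15, C_2 ≅ Z^10.

∂_1: C_1 → C_0 maps an edge to its endpoints' difference, ∂[p,q] = q − p.
The 6×15 boundary matrix has rank 5 and Smith normal form diag(1,1,1,1,1).

∂_2: C_2 → C_1 sends each 2-simplex [p,q,r] to [q,r] − [p,r] + [p,q]. For instance
  ∂[2,4,6] = [4,6] − [2,6] + [2,4],
  ∂[2,5,6] = [5,6] − [2,6] + [2,5].
This gives a 15×10 integer matrix of rank 10; reducing to Smith normal form yields diagonal entries (1,1,1,1,1,1,1,1,1,2).

Computing H_k = (kernel of ∂_k) / (image of ∂_{k+1}):

  H_0: rank C_0 − rank ∂_1 = 6 − 5 = 1, and the invariant factors of ∂_1 are all 1, so H_0 = Z.
  H_1: rank ker ∂_1 − rank ∂_2 = (15 − 5) − 10 = 0, and ∂_2 has invariant factor 2 > 1, so H_1 = Z/2.
  H_2: rank ker ∂_2 − rank ∂_3 = (10 − 10) − 0 = 0, and there is no ∂_3, so H_2 = 0.

As a check, the Euler characteristic is 6 − 15 + 10 = 1, which agrees with 1 − 0 + 0 = 1.
(K is a triangulation of the real projective plane RP^2.)

Hence the Betti numbers are b_0 = 1, b_1 = 0, b_2 = 0.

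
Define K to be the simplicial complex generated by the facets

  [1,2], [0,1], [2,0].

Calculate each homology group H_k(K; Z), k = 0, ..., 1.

H_0 ≅ Z,  H_1 ≅ Z.

Take the total order 0 < 1 < 2 on the vertex set. Then K (dimension 1) consists of the simplices:

  0-simplices (3): [0], [1], [2]
  1-simplices (3): [0,1], [0,2], [1,2]

giving chain groups C_0 ≅ Z^3, C_1 ≅ Z^3.

∂_1: C_1 → C_0 maps an edge to its endpoints' difference, ∂[p,q] = q − p. For instance
  ∂[0,2] = [2] − [0].
As a 3×3 matrix over Z this has rank 2, with invariant factors (1,1).

Computing H_k = (kernel of ∂_k) / (image of ∂_{k+1}):

  H_0: rank C_0 − rank ∂_1 = 3 − 2 = 1, and the invariant factors of ∂_1 are all 1, so H_0 = Z.
  H_1: rank ker ∂_1 − rank ∂_2 = (3 − 2) − 0 = 1, and there is no ∂_2, so H_1 = Z.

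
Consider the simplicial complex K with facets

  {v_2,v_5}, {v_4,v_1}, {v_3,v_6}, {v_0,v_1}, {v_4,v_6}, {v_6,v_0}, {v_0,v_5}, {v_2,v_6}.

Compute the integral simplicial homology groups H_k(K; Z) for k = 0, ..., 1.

H_0 = Z,  H_1 = Z^2.

We work with the vertex ordering v_0 < v_1 < v_2 < v_3 < v_4 < v_5 < v_6. The simplices of K, each written with vertices in increasing order, are:

  0-simplices (7): [v_0], [v_1], [v_2], [v_3], [v_4], [v_5], [v_6]
  1-simplices (8): [v_0,v_1], [v_0,v_5], [v_0,v_6], [v_1,v_4], [v_2,v_5], [v_2,v_6], [v_3,v_6], [v_4,v_6]

so the chain groups are C_0 ≅ Z^7, C_1 ≅ Z^8.

∂_1: C_1 → C_0 is given by ∂[p,q] = [q] − [p].
This gives a 7×8 integer matrix of rank 6; reducing to Smith normal form yields diagonal entries (1,1,1,1,1,1).

Reading off H_k = ker ∂_k / im ∂_{k+1}:

  H_0: rank C_0 − rank ∂_1 = 7 − 6 = 1, and the invariant factors of ∂_1 are all 1, so H_0 ≅ Z.
  H_1: rank ker ∂_1 − rank ∂_2 = (8 − 6) − 0 = 2, and there is no ∂_2, so H_1 ≅ Z^2.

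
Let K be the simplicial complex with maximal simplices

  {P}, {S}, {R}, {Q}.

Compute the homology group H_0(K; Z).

Fix the vertex order P < Q < R < S and write every simplex with vertices in increasing order. Then dim K = 0 and the simplices of K are:

  0-simplices (4): P, Q, R, S

Hence C_0 ≅ Z^4.

Reading off H_k = ker ∂_k / im ∂_{k+1}:

  H_0: rank C_0 − rank ∂_1 = 4 − 0 = 4, and there is no ∂_1, so H_0 ≅ Z^4.

(K is a triangulation of a set of 4 points.)

H_0 = Z^4.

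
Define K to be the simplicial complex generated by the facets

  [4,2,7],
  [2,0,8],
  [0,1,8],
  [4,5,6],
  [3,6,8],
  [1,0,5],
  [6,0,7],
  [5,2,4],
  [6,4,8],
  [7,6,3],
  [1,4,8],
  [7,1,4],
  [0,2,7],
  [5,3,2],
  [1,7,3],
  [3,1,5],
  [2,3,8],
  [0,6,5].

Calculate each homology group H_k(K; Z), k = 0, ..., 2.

H_0 ≅ Z,  H_1 ≅ Z^2,  H_2 ≅ Z.

We work with the vertex ordering 0 < 1 < 2 < 3 < 4 < 5 < 6 < 7 < 8. The simplices of K, each written with vertices in increasing order, are:

  0-simplices (9): [0], [1], [2], [3], [4], [5], [6], [7], [8]
  1-simplices (27): (27 of them)
  2-simplices (18): [0,1,5], [0,1,8], [0,2,7], [0,2,8], [0,5,6], [0,6,7], [1,3,5], [1,3,7], [1,4,7], [1,4,8], [2,3,5], [2,3,8], [2,4,5], [2,4,7], [3,6,7], [3,6,8], [4,5,6], [4,6,8]

so the chain groups are C_0 ≅ Z^9, C_1 ≅ Z^27, C_2 ≅ Z^18.

Boundary ∂_1: C_1 → C_0 maps an edge to its endpoints' difference, ∂[p,q] = q − p.
The resulting 9×27 matrix has rank 8, and its Smith normal form has invariant factors (1,1,1,1,1,1,1,1).

∂_2: C_2 → C_1 maps a triangle to the signed sum of its edges. For instance
  ∂[2,4,5] = [4,5] − [2,5] + [2,4],
  ∂[1,3,7] = [3,7] − [1,7] + [1,3].
The resulting 27×18 matrix has rank 17, and its Smith normal form has invariant factors (1,1,1,1,1,1,1,1,1,1,1,1,1,1,1,1,1).

Now H_k = ker ∂_k / im ∂_{k+1}, so:

  H_0: rank C_0 − rank ∂_1 = 9 − 8 = 1, and the invariant factors of ∂_1 are all 1, so H_0 = Z.
  H_1: rank ker ∂_1 − rank ∂_2 = (27 − 8) − 17 = 2, and the invariant factors of ∂_2 are all 1, so H_1 = Z^2.
  H_2: rank ker ∂_2 − rank ∂_3 = (18 − 17) − 0 = 1, and there is no ∂_3, so H_2 = Z.

As a check, the Euler characteristic is 9 − 27 + 18 = 0, which agrees with 1 − 2 + 1 = 0.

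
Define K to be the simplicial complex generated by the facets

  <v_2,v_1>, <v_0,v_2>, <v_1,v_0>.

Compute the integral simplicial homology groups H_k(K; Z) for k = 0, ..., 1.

Take the total order v_0 < v_1 < v_2 on the vertex set. Then K (dimension 1) consists of the simplices:

  0-simplices (3): [v_0], [v_1], [v_2]
  1-simplices (3): [v_0,v_1], [v_0,v_2], [v_1,v_2]

so the chain groups are C_0 ≅ Z^3, C_1 ≅ Z^3.

The boundary map ∂_1: C_1 → C_0 sends each edge [p,q] (with p < q) to q − p.
This gives a 3×3 integer matrix of rank 2; reducing to Smith normal form yields diagonal entries (1,1).

Reading off H_k = ker ∂_k / im ∂_{k+1}:

  H_0: rank C_0 − rank ∂_1 = 3 − 2 = 1, and the invariant factors of ∂_1 are all 1, so H_0 = Z.
  H_1: rank ker ∂_1 − rank ∂_2 = (3 − 2) − 0 = 1, and there is no ∂_2, so H_1 = Z.

As a check, the Euler characteristic is 3 − 3 = 0, which agrees with 1 − 1 = 0.
(K is a triangulation of the circle S^1.)

H_0 ≅ Z,  H_1 ≅ Z.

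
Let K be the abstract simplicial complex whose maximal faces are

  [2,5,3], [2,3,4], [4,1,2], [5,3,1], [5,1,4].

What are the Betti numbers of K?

Fix the vertex order 1 < 2 < 3 < 4 < 5 and write every simplex with vertices in increasing order. Then dim K = 2 and the simplices of K are:

  0-simplices (5): [1], [2], [3], [4], [5]
  1-simplices (10): [1,2], [1,3], [1,4], [1,5], [2,3], [2,4], [2,5], [3,4], [3,5], [4,5]
  2-simplices (5): [1,2,4], [1,3,5], [1,4,5], [2,3,4], [2,3,5]

so the chain groups are C_0 ≅ Z^5, C_1 ≅ Z^10, C_2 ≅ Z^5.

Boundary ∂_1: C_1 → C_0 sends each edge [p,q] (with p < q) to q − p. For instance
  ∂[1,2] = [2] − [1].
The 5×10 boundary matrix has rank 4 and Smith normal form diag(1,1,1,1).

∂_2: C_2 → C_1 sends each 2-simplex [p,q,r] to [q,r] − [p,r] + [p,q]. For instance
  ∂[1,2,4] = [2,4] − [1,4] + [1,2],
  ∂[1,4,5] = [4,5] − [1,5] + [1,4].
The resulting 10×5 matrix has rank 5, and its Smith normal form has invariant factors (1,1,1,1,1).

Now H_k = ker ∂_k / im ∂_{k+1}, so:

  H_0: rank C_0 − rank ∂_1 = 5 − 4 = 1, and the invariant factors of ∂_1 are all 1, so H_0 = Z.
  H_1: rank ker ∂_1 − rank ∂_2 = (10 − 4) − 5 = 1, and the invariant factors of ∂_2 are all 1, so H_1 = Z.
  H_2: rank ker ∂_2 − rank ∂_3 = (5 − 5) − 0 = 0, and there is no ∂_3, so H_2 = 0.

(K is a triangulation of the Möbius band.)

Hence the Betti numbers are b_0 = 1, b_1 = 1, b_2 = 0.

b_0 = 1, b_1 = 1, b_2 = 0.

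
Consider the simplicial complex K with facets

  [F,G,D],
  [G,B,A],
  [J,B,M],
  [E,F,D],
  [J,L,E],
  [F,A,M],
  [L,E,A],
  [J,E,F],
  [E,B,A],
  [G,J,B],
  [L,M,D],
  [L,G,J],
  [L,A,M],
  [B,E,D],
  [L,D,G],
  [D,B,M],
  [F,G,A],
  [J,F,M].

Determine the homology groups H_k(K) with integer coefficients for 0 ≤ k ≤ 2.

H_0 ≅ Z,  H_1 ≅ Z^2,  H_2 ≅ Z.

Order the vertices as A < B < D < E < F < G < J < L < M. Listing each simplex with vertices in this order, K has dimension 2 with simplices:

  0-simplices (9): A, B, D, E, F, G, J, L, M
  1-simplices (27): AB, AE, AF, AG, AL, AM, BD, BE, BG, BJ, BM, DE, DF, DG, DL, DM, EF, EJ, EL, FG, FJ, FM, GJ, GL, JL, JM, LM
  2-simplices (18): ABE, ABG, AEL, AFG, AFM, ALM, BDE, BDM, BGJ, BJM, DEF, DFG, DGL, DLM, EFJ, EJL, FJM, GJL

giving chain groups C_0 ≅ Z^9, C_1 ≅ Z^27, C_2 ≅ Z^18.

∂_1: C_1 → C_0 maps an edge to its endpoints' difference, ∂[p,q] = q − p.
As a 9×27 matrix over Z this has rank 8, with invariant factors (1,1,1,1,1,1,1,1).

The boundary map ∂_2: C_2 → C_1 sends each 2-simplex [p,q,r] to [q,r] − [p,r] + [p,q]. For instance
  ∂BDE = DE − BE + BD,
  ∂DGL = GL − DL + DG.
As a 27×18 matrix over Z this has rank 17, with invariant factors (1,1,1,1,1,1,1,1,1,1,1,1,1,1,1,1,1).

Now H_k = ker ∂_k / im ∂_{k+1}, so:

  H_0: rank C_0 − rank ∂_1 = 9 − 8 = 1, and the invariant factors of ∂_1 are all 1, so H_0 = Z.
  H_1: rank ker ∂_1 − rank ∂_2 = (27 − 8) − 17 = 2, and the invariant factors of ∂_2 are all 1, so H_1 = Z^2.
  H_2: rank ker ∂_2 − rank ∂_3 = (18 − 17) − 0 = 1, and there is no ∂_3, so H_2 = Z.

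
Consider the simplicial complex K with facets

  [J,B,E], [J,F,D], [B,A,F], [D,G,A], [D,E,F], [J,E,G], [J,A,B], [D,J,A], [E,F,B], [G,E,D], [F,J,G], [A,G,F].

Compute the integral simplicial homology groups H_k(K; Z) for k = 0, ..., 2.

H_0 = Z,  H_1 = Z/2,  H_2 = 0.

K has 7 vertices, 18 edges, 12 triangles.
rank ∂_0 = 0, rank ∂_1 = 6 ⇒ b_0 = 7 − 0 − 6 = 1; all invariant factors of ∂_1 are 1 so no torsion. So H_0 ≅ Z.
rank ∂_1 = 6, rank ∂_2 = 12 ⇒ b_1 = 18 − 6 − 12 = 0; ∂_2 has invariant factor(s) [2] giving torsion. So H_1 ≅ Z/2.
rank ∂_2 = 12, rank ∂_3 = 0 ⇒ b_2 = 12 − 12 − 0 = 0. So H_2 ≅ 0.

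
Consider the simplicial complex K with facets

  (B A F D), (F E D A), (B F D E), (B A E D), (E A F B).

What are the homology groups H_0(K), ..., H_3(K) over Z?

H_0 ≅ Z,  H_1 = 0,  H_2 = 0,  H_3 ≅ Z.

Order the vertices as A < B < D < E < F. Listing each simplex with vertices in this order, K has dimension 3 with simplices:

  0-simplices (5): A, B, D, E, F
  1-simplices (10): AB, AD, AE, AF, BD, BE, BF, DE, DF, EF
  2-simplices (10): ABD, ABE, ABF, ADE, ADF, AEF, BDE, BDF, BEF, DEF
  3-simplices (5): ABDE, ABDF, ABEF, ADEF, BDEF

giving chain groups C_0 ≅ Z^5, C_1 ≅ Z^10, C_2 ≅ Z^10, C_3 ≅ Z^5.

∂_1: C_1 → C_0 sends each edge [p,q] (with p < q) to q − p.
The 5×10 boundary matrix has rank 4 and Smith normal form diag(1,1,1,1).

Boundary ∂_2: C_2 → C_1 maps a triangle to the signed sum of its edges. For instance
  ∂DEF = EF − DF + DE,
  ∂ADE = DE − AE + AD.
The 10×10 boundary matrix has rank 6 and Smith normal form diag(1,1,1,1,1,1).

∂_3: C_3 → C_2 sends each 3-simplex σ to the alternating sum Σ_i (−1)^i (σ with its i-th vertex removed). For instance
  ∂ADEF = DEF − AEF + ADF − ADE,
  ∂BDEF = DEF − BEF + BDF − BDE.
The resulting 10×5 matrix has rank 4, and its Smith normal form has invariant factors (1,1,1,1).

Computing H_k = (kernel of ∂_k) / (image of ∂_{k+1}):

  H_0: rank C_0 − rank ∂_1 = 5 − 4 = 1, and the invariant factors of ∂_1 are all 1, so H_0 = Z.
  H_1: rank ker ∂_1 − rank ∂_2 = (10 − 4) − 6 = 0, and the invariant factors of ∂_2 are all 1, so H_1 = 0.
  H_2: rank ker ∂_2 − rank ∂_3 = (10 − 6) − 4 = 0, and the invariant factors of ∂_3 are all 1, so H_2 = 0.
  H_3: rank ker ∂_3 − rank ∂_4 = (5 − 4) − 0 = 1, and there is no ∂_4, so H_3 = Z.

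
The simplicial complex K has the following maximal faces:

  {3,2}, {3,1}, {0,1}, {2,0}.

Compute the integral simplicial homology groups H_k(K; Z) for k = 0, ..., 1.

H_0 ≅ Z,  H_1 ≅ Z.

K has 4 vertices, 4 edges.
rank ∂_0 = 0, rank ∂_1 = 3 ⇒ b_0 = 4 − 0 − 3 = 1; all invariant factors of ∂_1 are 1 so no torsion. So H_0 ≅ Z.
rank ∂_1 = 3, rank ∂_2 = 0 ⇒ b_1 = 4 − 3 − 0 = 1. So H_1 ≅ Z.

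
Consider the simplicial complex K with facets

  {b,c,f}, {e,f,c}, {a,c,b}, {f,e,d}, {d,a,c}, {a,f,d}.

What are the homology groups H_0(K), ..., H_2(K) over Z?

Take the total order a < b < c < d < e < f on the vertex set. Then K (dimension 2) consists of the simplices:

  0-simplices (6): a, b, c, d, e, f
  1-simplices (12): ab, ac, ad, af, bc, bf, cd, ce, cf, de, df, ef
  2-simplices (6): abc, acd, adf, bcf, cef, def

giving chain groups C_0 ≅ Z^6, C_1 ≅ Z^12, C_2 ≅ Z^6.

Boundary ∂_1: C_1 → C_0 sends each edge [p,q] (with p < q) to q − p.
The 6×12 boundary matrix has rank 5 and Smith normal form diag(1,1,1,1,1).

The boundary map ∂_2: C_2 → C_1 maps a triangle to the signed sum of its edges. For instance
  ∂cef = ef − cf + ce,
  ∂abc = bc − ac + ab.
As a 12×6 matrix over Z this has rank 6, with invariant factors (1,1,1,1,1,1).

Reading off H_k = ker ∂_k / im ∂_{k+1}:

  H_0: rank C_0 − rank ∂_1 = 6 − 5 = 1, and the invariant factors of ∂_1 are all 1, so H_0 ≅ Z.
  H_1: rank ker ∂_1 − rank ∂_2 = (12 − 5) − 6 = 1, and the invariant factors of ∂_2 are all 1, so H_1 ≅ Z.
  H_2: rank ker ∂_2 − rank ∂_3 = (6 − 6) − 0 = 0, and there is no ∂_3, so H_2 ≅ 0.

H_0 = Z,  H_1 = Z,  H_2 = 0.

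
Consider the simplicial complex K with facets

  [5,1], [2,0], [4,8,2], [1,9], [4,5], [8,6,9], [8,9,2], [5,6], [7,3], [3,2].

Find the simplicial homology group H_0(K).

H_0 = Z.

Order the vertices as 0 < 1 < 2 < 3 < 4 < 5 < 6 < 7 < 8 < 9. Listing each simplex with vertices in this order, K has dimension 2 with simplices:

  0-simplices (10): [0], [1], [2], [3], [4], [5], [6], [7], [8], [9]
  1-simplices (14): [0,2], [1,5], [1,9], [2,3], [2,4], [2,8], [2,9], [3,7], [4,5], [4,8], [5,6], [6,8], [6,9], [8,9]
  2-simplices (3): [2,4,8], [2,8,9], [6,8,9]

so the chain groups are C_0 ≅ Z^10, C_1 ≅ Z^14, C_2 ≅ Z^3.

Boundary ∂_1: C_1 → C_0 maps an edge to its endpoints' difference, ∂[p,q] = q − p. For instance
  ∂[1,5] = [5] − [1].
This gives a 10×14 integer matrix of rank 9; reducing to Smith normal form yields diagonal entries (1,1,1,1,1,1,1,1,1).

Boundary ∂_2: C_2 → C_1 acts by ∂[p,q,r] = [q,r] − [p,r] + [p,q]. For instance
  ∂[2,4,8] = [4,8] − [2,8] + [2,4],
  ∂[6,8,9] = [8,9] − [6,9] + [6,8].
As a 14×3 matrix over Z this has rank 3, with invariant factors (1,1,1).

Reading off H_k = ker ∂_k / im ∂_{k+1}:

  H_0: rank C_0 − rank ∂_1 = 10 − 9 = 1, and the invariant factors of ∂_1 are all 1, so H_0 ≅ Z.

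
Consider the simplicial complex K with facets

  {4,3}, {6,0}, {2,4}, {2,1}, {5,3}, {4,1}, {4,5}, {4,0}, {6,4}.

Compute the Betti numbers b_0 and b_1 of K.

Order the vertices as 0 < 1 < 2 < 3 < 4 < 5 < 6. Listing each simplex with vertices in this order, K has dimension 1 with simplices:

  0-simplices (7): [0], [1], [2], [3], [4], [5], [6]
  1-simplices (9): [0,4], [0,6], [1,2], [1,4], [2,4], [3,4], [3,5], [4,5], [4,6]

giving chain groups C_0 ≅ Z^7, C_1 ≅ Z^9.

∂_1: C_1 → C_0 maps an edge to its endpoints' difference, ∂[p,q] = q − p. For instance
  ∂[3,4] = [4] − [3].
The resulting 7×9 matrix has rank 6, and its Smith normal form has invariant factors (1,1,1,1,1,1).

Reading off H_k = ker ∂_k / im ∂_{k+1}:

  H_0: rank C_0 − rank ∂_1 = 7 − 6 = 1, and the invariant factors of ∂_1 are all 1, so H_0 ≅ Z.
  H_1: rank ker ∂_1 − rank ∂_2 = (9 − 6) − 0 = 3, and there is no ∂_2, so H_1 ≅ Z^3.

Hence the Betti numbers are b_0 = 1, b_1 = 3.

b_0 = 1, b_1 = 3.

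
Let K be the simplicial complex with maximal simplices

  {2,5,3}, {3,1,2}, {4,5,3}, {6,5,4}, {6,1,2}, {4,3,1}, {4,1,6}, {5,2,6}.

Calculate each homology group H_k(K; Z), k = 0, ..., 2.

H_0 ≅ Z,  H_1 = 0,  H_2 ≅ Z.

K has 6 vertices, 12 edges, 8 triangles.
rank ∂_0 = 0, rank ∂_1 = 5 ⇒ b_0 = 6 − 0 − 5 = 1; all invariant factors of ∂_1 are 1 so no torsion. So H_0 = Z.
rank ∂_1 = 5, rank ∂_2 = 7 ⇒ b_1 = 12 − 5 − 7 = 0; all invariant factors of ∂_2 are 1 so no torsion. So H_1 = 0.
rank ∂_2 = 7, rank ∂_3 = 0 ⇒ b_2 = 8 − 7 − 0 = 1. So H_2 = Z.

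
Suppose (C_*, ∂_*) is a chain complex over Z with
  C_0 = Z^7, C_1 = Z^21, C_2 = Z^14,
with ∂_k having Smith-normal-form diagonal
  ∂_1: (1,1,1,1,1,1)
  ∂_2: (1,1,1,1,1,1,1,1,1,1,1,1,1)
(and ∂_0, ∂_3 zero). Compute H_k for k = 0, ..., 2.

H_0: b_0 = 7 − 0 − 6 = 1; torsion from ∂_1 factors > 1: none. So H_0 = Z.
H_1: b_1 = 21 − 6 − 13 = 2; torsion from ∂_2 factors > 1: none. So H_1 = Z^2.
H_2: b_2 = 14 − 13 − 0 = 1; torsion from ∂_3 factors > 1: none. So H_2 = Z.

H_0 = Z,  H_1 = Z^2,  H_2 = Z.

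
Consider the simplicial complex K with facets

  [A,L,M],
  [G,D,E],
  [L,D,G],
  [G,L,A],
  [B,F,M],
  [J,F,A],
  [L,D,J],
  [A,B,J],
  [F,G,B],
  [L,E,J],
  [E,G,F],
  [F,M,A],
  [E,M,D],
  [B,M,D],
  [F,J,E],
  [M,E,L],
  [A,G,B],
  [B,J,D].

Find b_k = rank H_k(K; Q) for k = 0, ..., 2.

b_0 = 1, b_1 = 1, b_2 = 0.

Take the total order A < B < D < E < F < G < J < L < M on the vertex set. Then K (dimension 2) consists of the simplices:

  0-simplices (9): A, B, D, E, F, G, J, L, M
  1-simplices (27): AB, AF, AG, AJ, AL, AM, BD, BF, BG, BJ, BM, DE, DG, DJ, DL, DM, EF, EG, EJ, EL, EM, FG, FJ, FM, GL, JL, LM
  2-simplices (18): ABG, ABJ, AFJ, AFM, AGL, ALM, BDJ, BDM, BFG, BFM, DEG, DEM, DGL, DJL, EFG, EFJ, EJL, ELM

giving chain groups C_0 ≅ Z^9, C_1 ≅ Z^27, C_2 ≅ Z^18.

The boundary map ∂_1: C_1 → C_0 maps an edge to its endpoints' difference, ∂[p,q] = q − p. For instance
  ∂BD = D − B.
The 9×27 boundary matrix has rank 8 and Smith normal form diag(1,1,1,1,1,1,1,1).

The boundary map ∂_2: C_2 → C_1 sends each 2-simplex [p,q,r] to [q,r] − [p,r] + [p,q]. For instance
  ∂DGL = GL − DL + DG,
  ∂AFM = FM − AM + AF.
This gives a 27×18 integer matrix of rank 18; reducing to Smith normal form yields diagonal entries (1,1,1,1,1,1,1,1,1,1,1,1,1,1,1,1,1,2).

Now H_k = ker ∂_k / im ∂_{k+1}, so:

  H_0: rank C_0 − rank ∂_1 = 9 − 8 = 1, and the invariant factors of ∂_1 are all 1, so H_0 = Z.
  H_1: rank ker ∂_1 − rank ∂_2 = (27 − 8) − 18 = 1, and ∂_2 has invariant factor 2 > 1, so H_1 = Z ⊕ Z/2.
  H_2: rank ker ∂_2 − rank ∂_3 = (18 − 18) − 0 = 0, and there is no ∂_3, so H_2 = 0.

Hence the Betti numbers are b_0 = 1, b_1 = 1, b_2 = 0.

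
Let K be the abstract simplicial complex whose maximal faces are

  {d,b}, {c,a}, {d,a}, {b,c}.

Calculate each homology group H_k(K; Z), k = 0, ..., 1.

Order the vertices as a < b < c < d. Listing each simplex with vertices in this order, K has dimension 1 with simplices:

  0-simplices (4): a, b, c, d
  1-simplices (4): ac, ad, bc, bd

so the chain groups are C_0 ≅ Z^4, C_1 ≅ Z^4.

Boundary ∂_1: C_1 → C_0 sends each edge [p,q] (with p < q) to q − p.
The 4×4 boundary matrix has rank 3 and Smith normal form diag(1,1,1).

Now H_k = ker ∂_k / im ∂_{k+1}, so:

  H_0: rank C_0 − rank ∂_1 = 4 − 3 = 1, and the invariant factors of ∂_1 are all 1, so H_0 = Z.
  H_1: rank ker ∂_1 − rank ∂_2 = (4 − 3) − 0 = 1, and there is no ∂_2, so H_1 = Z.

As a check, the Euler characteristic is 4 − 4 = 0, which agrees with 1 − 1 = 0.

H_0 ≅ Z,  H_1 ≅ Z.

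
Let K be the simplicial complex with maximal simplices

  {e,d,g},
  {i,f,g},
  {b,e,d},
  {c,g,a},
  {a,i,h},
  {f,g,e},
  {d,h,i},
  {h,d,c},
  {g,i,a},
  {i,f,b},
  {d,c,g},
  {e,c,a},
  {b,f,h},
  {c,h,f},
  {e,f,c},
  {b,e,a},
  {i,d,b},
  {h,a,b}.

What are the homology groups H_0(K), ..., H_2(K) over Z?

H_0 ≅ Z,  H_1 ≅ Z ⊕ Z_2,  H_2 = 0.

Take the total order a < b < c < d < e < f < g < h < i on the vertex set. Then K (dimension 2) consists of the simplices:

  0-simplices (9): a, b, c, d, e, f, g, h, i
  1-simplices (27): ab, ac, ae, ag, ah, ai, bd, be, bf, bh, bi, cd, ce, cf, cg, ch, de, dg, dh, di, ef, eg, fg, fh, fi, gi, hi
  2-simplices (18): abe, abh, ace, acg, agi, ahi, bde, bdi, bfh, bfi, cdg, cdh, cef, cfh, deg, dhi, efg, fgi

giving chain groups C_0 ≅ Z^9, C_1 ≅ Z^27, C_2 ≅ Z^18.

The boundary map ∂_1: C_1 → C_0 maps an edge to its endpoints' difference, ∂[p,q] = q − p. For instance
  ∂fi = i − f.
The resulting 9×27 matrix has rank 8, and its Smith normal form has invariant factors (1,1,1,1,1,1,1,1).

∂_2: C_2 → C_1 sends each 2-simplex [p,q,r] to [q,r] − [p,r] + [p,q]. For instance
  ∂abe = be − ae + ab,
  ∂bfi = fi − bi + bf.
This gives a 27×18 integer matrix of rank 18; reducing to Smith normal form yields diagonal entries (1,1,1,1,1,1,1,1,1,1,1,1,1,1,1,1,1,2).

Computing H_k = (kernel of ∂_k) / (image of ∂_{k+1}):

  H_0: rank C_0 − rank ∂_1 = 9 − 8 = 1, and the invariant factors of ∂_1 are all 1, so H_0 ≅ Z.
  H_1: rank ker ∂_1 − rank ∂_2 = (27 − 8) − 18 = 1, and ∂_2 has invariant factor 2 > 1, so H_1 ≅ Z ⊕ Z_2.
  H_2: rank ker ∂_2 − rank ∂_3 = (18 − 18) − 0 = 0, and there is no ∂_3, so H_2 ≅ 0.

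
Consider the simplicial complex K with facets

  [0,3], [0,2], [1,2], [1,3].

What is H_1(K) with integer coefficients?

H_1 ≅ Z.

Take the total order 0 < 1 < 2 < 3 on the vertex set. Then K (dimension 1) consists of the simplices:

  0-simplices (4): [0], [1], [2], [3]
  1-simplices (4): [0,2], [0,3], [1,2], [1,3]

so the chain groups are C_0 ≅ Z^4, C_1 ≅ Z^4.

∂_1: C_1 → C_0 maps an edge to its endpoints' difference, ∂[p,q] = q − p. For instance
  ∂[0,2] = [2] − [0].
The 4×4 boundary matrix has rank 3 and Smith normal form diag(1,1,1).

Reading off H_k = ker ∂_k / im ∂_{k+1}:

  H_1: rank ker ∂_1 − rank ∂_2 = (4 − 3) − 0 = 1, and there is no ∂_2, so H_1 = Z.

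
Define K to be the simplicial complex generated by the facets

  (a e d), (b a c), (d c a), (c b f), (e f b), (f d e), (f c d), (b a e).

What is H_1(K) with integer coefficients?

We work with the vertex ordering a < b < c < d < e < f. The simplices of K, each written with vertices in increasing order, are:

  0-simplices (6): a, b, c, d, e, f
  1-simplices (12): ab, ac, ad, ae, bc, be, bf, cd, cf, de, df, ef
  2-simplices (8): abc, abe, acd, ade, bcf, bef, cdf, def

giving chain groups C_0 ≅ Z^6, C_1 ≅ Z^12, C_2 ≅ Z^8.

The boundary map ∂_1: C_1 → C_0 is given by ∂[p,q] = [q] − [p]. For instance
  ∂ad = d − a.
This gives a 6×12 integer matrix of rank 5; reducing to Smith normal form yields diagonal entries (1,1,1,1,1).

Boundary ∂_2: C_2 → C_1 acts by ∂[p,q,r] = [q,r] − [p,r] + [p,q]. For instance
  ∂acd = cd − ad + ac,
  ∂abc = bc − ac + ab.
This gives a 12×8 integer matrix of rank 7; reducing to Smith normal form yields diagonal entries (1,1,1,1,1,1,1).

Reading off H_k = ker ∂_k / im ∂_{k+1}:

  H_1: rank ker ∂_1 − rank ∂_2 = (12 − 5) − 7 = 0, and the invariant factors of ∂_2 are all 1, so H_1 ≅ 0.

H_1 ≅ 0.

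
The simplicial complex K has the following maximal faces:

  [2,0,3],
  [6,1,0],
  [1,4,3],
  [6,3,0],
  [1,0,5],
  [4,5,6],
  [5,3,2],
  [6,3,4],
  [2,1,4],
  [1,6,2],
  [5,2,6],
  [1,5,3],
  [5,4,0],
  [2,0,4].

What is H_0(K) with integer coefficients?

H_0 = Z.

Order the vertices as 0 < 1 < 2 < 3 < 4 < 5 < 6. Listing each simplex with vertices in this order, K has dimension 2 with simplices:

  0-simplices (7): [0], [1], [2], [3], [4], [5], [6]
  1-simplices (21): [0,1], [0,2], [0,3], [0,4], [0,5], [0,6], [1,2], [1,3], [1,4], [1,5], [1,6], [2,3], [2,4], [2,5], [2,6], [3,4], [3,5], [3,6], [4,5], [4,6], [5,6]
  2-simplices (14): [0,1,5], [0,1,6], [0,2,3], [0,2,4], [0,3,6], [0,4,5], [1,2,4], [1,2,6], [1,3,4], [1,3,5], [2,3,5], [2,5,6], [3,4,6], [4,5,6]

giving chain groups C_0 ≅ Z^7, C_1 ≅ Z^21, C_2 ≅ Z^14.

∂_1: C_1 → C_0 maps an edge to its endpoints' difference, ∂[p,q] = q − p. For instance
  ∂[1,6] = [6] − [1].
As a 7×21 matrix over Z this has rank 6, with invariant factors (1,1,1,1,1,1).

Boundary ∂_2: C_2 → C_1 acts by ∂[p,q,r] = [q,r] − [p,r] + [p,q]. For instance
  ∂[1,2,6] = [2,6] − [1,6] + [1,2],
  ∂[0,2,3] = [2,3] − [0,3] + [0,2].
The 21×14 boundary matrix has rank 13 and Smith normal form diag(1,1,1,1,1,1,1,1,1,1,1,1,1).

Reading off H_k = ker ∂_k / im ∂_{k+1}:

  H_0: rank C_0 − rank ∂_1 = 7 − 6 = 1, and the invariant factors of ∂_1 are all 1, so H_0 ≅ Z.

(K is a triangulation of the torus T^2.)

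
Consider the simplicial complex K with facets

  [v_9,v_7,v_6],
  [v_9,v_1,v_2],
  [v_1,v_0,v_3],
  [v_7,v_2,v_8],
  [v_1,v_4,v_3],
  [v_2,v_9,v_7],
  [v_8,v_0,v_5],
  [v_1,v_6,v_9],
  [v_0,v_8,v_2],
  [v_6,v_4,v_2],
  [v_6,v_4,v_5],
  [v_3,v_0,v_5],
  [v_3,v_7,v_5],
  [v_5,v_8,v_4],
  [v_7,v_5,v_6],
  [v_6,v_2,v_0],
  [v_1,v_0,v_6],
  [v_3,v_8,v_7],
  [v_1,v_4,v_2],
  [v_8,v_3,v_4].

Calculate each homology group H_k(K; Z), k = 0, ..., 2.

We work with the vertex ordering v_0 < v_1 < v_2 < v_3 < v_4 < v_5 < v_6 < v_7 < v_8 < v_9. The simplices of K, each written with vertices in increasing order, are:

  0-simplices (10): [v_0], [v_1], [v_2], [v_3], [v_4], [v_5], [v_6], [v_7], [v_8], [v_9]
  1-simplices (30): (30 of them)
  2-simplices (20): (20 of them)

so the chain groups are C_0 ≅ Z^10, C_1 ≅ Z^30, C_2 ≅ Z^20.

Boundary ∂_1: C_1 → C_0 maps an edge to its endpoints' difference, ∂[p,q] = q − p. For instance
  ∂[v_2,v_9] = [v_9] − [v_2].
As a 10×30 matrix over Z this has rank 9, with invariant factors (1,1,1,1,1,1,1,1,1).

The boundary map ∂_2: C_2 → C_1 sends each 2-simplex [p,q,r] to [q,r] − [p,r] + [p,q]. For instance
  ∂[v_2,v_7,v_9] = [v_7,v_9] − [v_2,v_9] + [v_2,v_7],
  ∂[v_3,v_4,v_8] = [v_4,v_8] − [v_3,v_8] + [v_3,v_4].
This gives a 30×20 integer matrix of rank 20; reducing to Smith normal form yields diagonal entries (1,1,1,1,1,1,1,1,1,1,1,1,1,1,1,1,1,1,1,2).

Reading off H_k = ker ∂_k / im ∂_{k+1}:

  H_0: rank C_0 − rank ∂_1 = 10 − 9 = 1, and the invariant factors of ∂_1 are all 1, so H_0 ≅ Z.
  H_1: rank ker ∂_1 − rank ∂_2 = (30 − 9) − 20 = 1, and ∂_2 has invariant factor 2 > 1, so H_1 ≅ Z × Z/2.
  H_2: rank ker ∂_2 − rank ∂_3 = (20 − 20) − 0 = 0, and there is no ∂_3, so H_2 ≅ 0.

H_0 = Z,  H_1 = Z × Z/2,  H_2 = 0.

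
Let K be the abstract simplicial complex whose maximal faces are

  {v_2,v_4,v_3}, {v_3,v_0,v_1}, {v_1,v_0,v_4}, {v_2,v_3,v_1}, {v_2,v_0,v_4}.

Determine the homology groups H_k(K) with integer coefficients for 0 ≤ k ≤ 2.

Order the vertices as v_0 < v_1 < v_2 < v_3 < v_4. Listing each simplex with vertices in this order, K has dimension 2 with simplices:

  0-simplices (5): [v_0], [v_1], [v_2], [v_3], [v_4]
  1-simplices (10): [v_0,v_1], [v_0,v_2], [v_0,v_3], [v_0,v_4], [v_1,v_2], [v_1,v_3], [v_1,v_4], [v_2,v_3], [v_2,v_4], [v_3,v_4]
  2-simplices (5): [v_0,v_1,v_3], [v_0,v_1,v_4], [v_0,v_2,v_4], [v_1,v_2,v_3], [v_2,v_3,v_4]

so the chain groups are C_0 ≅ Z^5, C_1 ≅ Z^10, C_2 ≅ Z^5.

Boundary ∂_1: C_1 → C_0 sends each edge [p,q] (with p < q) to q − p. For instance
  ∂[v_2,v_4] = [v_4] − [v_2].
The 5×10 boundary matrix has rank 4 and Smith normal form diag(1,1,1,1).

Boundary ∂_2: C_2 → C_1 acts by ∂[p,q,r] = [q,r] − [p,r] + [p,q]. For instance
  ∂[v_0,v_1,v_4] = [v_1,v_4] − [v_0,v_4] + [v_0,v_1],
  ∂[v_2,v_3,v_4] = [v_3,v_4] − [v_2,v_4] + [v_2,v_3].
The resulting 10×5 matrix has rank 5, and its Smith normal form has invariant factors (1,1,1,1,1).

Reading off H_k = ker ∂_k / im ∂_{k+1}:

  H_0: rank C_0 − rank ∂_1 = 5 − 4 = 1, and the invariant factors of ∂_1 are all 1, so H_0 = Z.
  H_1: rank ker ∂_1 − rank ∂_2 = (10 − 4) − 5 = 1, and the invariant factors of ∂_2 are all 1, so H_1 = Z.
  H_2: rank ker ∂_2 − rank ∂_3 = (5 − 5) − 0 = 0, and there is no ∂_3, so H_2 = 0.

As a check, the Euler characteristic is 5 − 10 + 5 = 0, which agrees with 1 − 1 + 0 = 0.
(K is a triangulation of the Möbius band.)

H_0 = Z,  H_1 = Z,  H_2 = 0.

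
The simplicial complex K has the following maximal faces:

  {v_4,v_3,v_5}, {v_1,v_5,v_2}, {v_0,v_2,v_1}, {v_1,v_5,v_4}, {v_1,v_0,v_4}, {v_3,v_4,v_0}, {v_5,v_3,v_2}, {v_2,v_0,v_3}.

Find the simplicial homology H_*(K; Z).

H_0 = Z,  H_1 = 0,  H_2 = Z.

We work with the vertex ordering v_0 < v_1 < v_2 < v_3 < v_4 < v_5. The simplices of K, each written with vertices in increasing order, are:

  0-simplices (6): [v_0], [v_1], [v_2], [v_3], [v_4], [v_5]
  1-simplices (12): [v_0,v_1], [v_0,v_2], [v_0,v_3], [v_0,v_4], [v_1,v_2], [v_1,v_4], [v_1,v_5], [v_2,v_3], [v_2,v_5], [v_3,v_4], [v_3,v_5], [v_4,v_5]
  2-simplices (8): [v_0,v_1,v_2], [v_0,v_1,v_4], [v_0,v_2,v_3], [v_0,v_3,v_4], [v_1,v_2,v_5], [v_1,v_4,v_5], [v_2,v_3,v_5], [v_3,v_4,v_5]

giving chain groups C_0 ≅ Z^6, C_1 ≅ Z^12, C_2 ≅ Z^8.

∂_1: C_1 → C_0 sends each edge [p,q] (with p < q) to q − p. For instance
  ∂[v_1,v_4] = [v_4] − [v_1].
The 6×12 boundary matrix has rank 5 and Smith normal form diag(1,1,1,1,1).

The boundary map ∂_2: C_2 → C_1 maps a triangle to the signed sum of its edges. For instance
  ∂[v_0,v_3,v_4] = [v_3,v_4] − [v_0,v_4] + [v_0,v_3],
  ∂[v_0,v_1,v_2] = [v_1,v_2] − [v_0,v_2] + [v_0,v_1].
This gives a 12×8 integer matrix of rank 7; reducing to Smith normal form yields diagonal entries (1,1,1,1,1,1,1).

Now H_k = ker ∂_k / im ∂_{k+1}, so:

  H_0: rank C_0 − rank ∂_1 = 6 − 5 = 1, and the invariant factors of ∂_1 are all 1, so H_0 ≅ Z.
  H_1: rank ker ∂_1 − rank ∂_2 = (12 − 5) − 7 = 0, and the invariant factors of ∂_2 are all 1, so H_1 ≅ 0.
  H_2: rank ker ∂_2 − rank ∂_3 = (8 − 7) − 0 = 1, and there is no ∂_3, so H_2 ≅ Z.

As a check, the Euler characteristic is 6 − 12 + 8 = 2, which agrees with 1 − 0 + 1 = 2.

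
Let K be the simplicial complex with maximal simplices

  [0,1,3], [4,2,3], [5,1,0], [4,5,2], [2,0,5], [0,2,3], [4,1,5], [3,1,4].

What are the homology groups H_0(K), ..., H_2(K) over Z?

We work with the vertex ordering 0 < 1 < 2 < 3 < 4 < 5. The simplices of K, each written with vertices in increasing order, are:

  0-simplices (6): [0], [1], [2], [3], [4], [5]
  1-simplices (12): [0,1], [0,2], [0,3], [0,5], [1,3], [1,4], [1,5], [2,3], [2,4], [2,5], [3,4], [4,5]
  2-simplices (8): [0,1,3], [0,1,5], [0,2,3], [0,2,5], [1,3,4], [1,4,5], [2,3,4], [2,4,5]

Hence C_0 ≅ Z^6, C_1 ≅ Z^12, C_2 ≅ Z^8.

The boundary map ∂_1: C_1 → C_0 sends each edge [p,q] (with p < q) to q − p. For instance
  ∂[2,3] = [3] − [2].
This gives a 6×12 integer matrix of rank 5; reducing to Smith normal form yields diagonal entries (1,1,1,1,1).

The boundary map ∂_2: C_2 → C_1 sends each 2-simplex [p,q,r] to [q,r] − [p,r] + [p,q]. For instance
  ∂[0,1,3] = [1,3] − [0,3] + [0,1],
  ∂[0,2,5] = [2,5] − [0,5] + [0,2].
As a 12×8 matrix over Z this has rank 7, with invariant factors (1,1,1,1,1,1,1).

From H_k ≅ ker(∂_k) / im(∂_{k+1}) we obtain:

  H_0: rank C_0 − rank ∂_1 = 6 − 5 = 1, and the invariant factors of ∂_1 are all 1, so H_0 = Z.
  H_1: rank ker ∂_1 − rank ∂_2 = (12 − 5) − 7 = 0, and the invariant factors of ∂_2 are all 1, so H_1 = 0.
  H_2: rank ker ∂_2 − rank ∂_3 = (8 − 7) − 0 = 1, and there is no ∂_3, so H_2 = Z.

As a check, the Euler characteristic is 6 − 12 + 8 = 2, which agrees with 1 − 0 + 1 = 2.
(K is a triangulation of the 2-sphere S^2.)

H_0 = Z,  H_1 = 0,  H_2 = Z.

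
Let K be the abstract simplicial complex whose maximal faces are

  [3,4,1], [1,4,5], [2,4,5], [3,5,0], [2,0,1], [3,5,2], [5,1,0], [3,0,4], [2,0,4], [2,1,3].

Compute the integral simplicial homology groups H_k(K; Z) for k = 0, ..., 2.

H_0 ≅ Z,  H_1 ≅ Z/2,  H_2 = 0.

Fix the vertex order 0 < 1 < 2 < 3 < 4 < 5 and write every simplex with vertices in increasing order. Then dim K = 2 and the simplices of K are:

  0-simplices (6): [0], [1], [2], [3], [4], [5]
  1-simplices (15): [0,1], [0,2], [0,3], [0,4], [0,5], [1,2], [1,3], [1,4], [1,5], [2,3], [2,4], [2,5], [3,4], [3,5], [4,5]
  2-simplices (10): [0,1,2], [0,1,5], [0,2,4], [0,3,4], [0,3,5], [1,2,3], [1,3,4], [1,4,5], [2,3,5], [2,4,5]

Hence C_0 ≅ Z^6, C_1 ≅ Z^15, C_2 ≅ Z^10.

∂_1: C_1 → C_0 sends each edge [p,q] (with p < q) to q − p. For instance
  ∂[4,5] = [5] − [4].
This gives a 6×15 integer matrix of rank 5; reducing to Smith normal form yields diagonal entries (1,1,1,1,1).

∂_2: C_2 → C_1 acts by ∂[p,q,r] = [q,r] − [p,r] + [p,q]. For instance
  ∂[2,4,5] = [4,5] − [2,5] + [2,4],
  ∂[2,3,5] = [3,5] − [2,5] + [2,3].
This gives a 15×10 integer matrix of rank 10; reducing to Smith normal form yields diagonal entries (1,1,1,1,1,1,1,1,1,2).

Reading off H_k = ker ∂_k / im ∂_{k+1}:

  H_0: rank C_0 − rank ∂_1 = 6 − 5 = 1, and the invariant factors of ∂_1 are all 1, so H_0 = Z.
  H_1: rank ker ∂_1 − rank ∂_2 = (15 − 5) − 10 = 0, and ∂_2 has invariant factor 2 > 1, so H_1 = Z/2.
  H_2: rank ker ∂_2 − rank ∂_3 = (10 − 10) − 0 = 0, and there is no ∂_3, so H_2 = 0.

As a check, the Euler characteristic is 6 − 15 + 10 = 1, which agrees with 1 − 0 + 0 = 1.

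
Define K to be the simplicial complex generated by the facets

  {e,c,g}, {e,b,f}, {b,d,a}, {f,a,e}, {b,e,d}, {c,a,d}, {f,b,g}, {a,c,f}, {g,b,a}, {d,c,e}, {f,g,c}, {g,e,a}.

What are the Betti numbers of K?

K has 7 vertices, 18 edges, 12 triangles.
rank ∂_0 = 0, rank ∂_1 = 6 ⇒ b_0 = 7 − 0 − 6 = 1; all invariant factors of ∂_1 are 1 so no torsion. So H_0 ≅ Z.
rank ∂_1 = 6, rank ∂_2 = 12 ⇒ b_1 = 18 − 6 − 12 = 0; ∂_2 has invariant factor(s) [2] giving torsion. So H_1 ≅ Z/2.
rank ∂_2 = 12, rank ∂_3 = 0 ⇒ b_2 = 12 − 12 − 0 = 0. So H_2 ≅ 0.

b_0 = 1, b_1 = 0, b_2 = 0.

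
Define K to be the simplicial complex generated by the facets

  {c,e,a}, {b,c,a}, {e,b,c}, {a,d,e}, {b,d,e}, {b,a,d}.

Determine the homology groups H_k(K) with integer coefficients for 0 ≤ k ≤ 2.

We work with the vertex ordering a < b < c < d < e. The simplices of K, each written with vertices in increasing order, are:

  0-simplices (5): a, b, c, d, e
  1-simplices (9): ab, ac, ad, ae, bc, bd, be, ce, de
  2-simplices (6): abc, abd, ace, ade, bce, bde

so the chain groups are C_0 ≅ Z^5, C_1 ≅ Z^9, C_2 ≅ Z^6.

Boundary ∂_1: C_1 → C_0 maps an edge to its endpoints' difference, ∂[p,q] = q − p. For instance
  ∂ae = e − a.
This gives a 5×9 integer matrix of rank 4; reducing to Smith normal form yields diagonal entries (1,1,1,1).

∂_2: C_2 → C_1 maps a triangle to the signed sum of its edges. For instance
  ∂ade = de − ae + ad,
  ∂bce = ce − be + bc.
The resulting 9×6 matrix has rank 5, and its Smith normal form has invariant factors (1,1,1,1,1).

From H_k ≅ ker(∂_k) / im(∂_{k+1}) we obtain:

  H_0: rank C_0 − rank ∂_1 = 5 − 4 = 1, and the invariant factors of ∂_1 are all 1, so H_0 = Z.
  H_1: rank ker ∂_1 − rank ∂_2 = (9 − 4) − 5 = 0, and the invariant factors of ∂_2 are all 1, so H_1 = 0.
  H_2: rank ker ∂_2 − rank ∂_3 = (6 − 5) − 0 = 1, and there is no ∂_3, so H_2 = Z.

H_0 ≅ Z,  H_1 = 0,  H_2 ≅ Z.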